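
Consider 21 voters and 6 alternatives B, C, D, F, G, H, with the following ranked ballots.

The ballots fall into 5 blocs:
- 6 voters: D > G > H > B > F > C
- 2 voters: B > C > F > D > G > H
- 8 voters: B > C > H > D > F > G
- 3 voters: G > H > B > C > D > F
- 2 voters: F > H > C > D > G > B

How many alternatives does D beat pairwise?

2

D against each rival (21 voters):
D vs B: D is ranked higher on 6+2 = 8 ballots, B on 13. B wins 13–8.
D vs C: 6 for D, 15 for C — C by 15–6.
D vs F: 6+8+3 = 17 for D, 4 for F — D by 17–4.
D vs G: D preferred on 6+2+8+2 = 18 ballots; D wins 18–3.
D vs H: H, 13–8.
D beats F, G; loses to B, C, H — 2 pairwise wins.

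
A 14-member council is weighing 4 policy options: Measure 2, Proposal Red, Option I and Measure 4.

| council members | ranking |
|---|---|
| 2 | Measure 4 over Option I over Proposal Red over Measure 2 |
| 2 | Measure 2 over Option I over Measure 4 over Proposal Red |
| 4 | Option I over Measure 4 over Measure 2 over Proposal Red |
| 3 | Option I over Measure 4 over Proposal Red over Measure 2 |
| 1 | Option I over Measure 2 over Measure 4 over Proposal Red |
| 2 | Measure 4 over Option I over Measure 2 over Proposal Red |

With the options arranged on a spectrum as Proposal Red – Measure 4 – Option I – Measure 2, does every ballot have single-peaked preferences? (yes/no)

Axis positions: Proposal Red=1, Measure 4=2, Option I=3, Measure 2=4.
Faction 1 (peak Measure 4 at position 2): ranking walks positions 2-3-1-4, expanding outward from the peak — single-peaked.
Faction 2 (peak Measure 2 at position 4): ranking walks positions 4-3-2-1, expanding outward from the peak — single-peaked.
Faction 3 (peak Option I at position 3): ranking walks positions 3-2-4-1, expanding outward from the peak — single-peaked.
Faction 4 (peak Option I at position 3): ranking walks positions 3-2-1-4, expanding outward from the peak — single-peaked.
Faction 5 (peak Option I at position 3): ranking walks positions 3-4-2-1, expanding outward from the peak — single-peaked.
Faction 6 (peak Measure 4 at position 2): ranking walks positions 2-3-4-1, expanding outward from the peak — single-peaked.
Every ranking is single-peaked on this axis.

yes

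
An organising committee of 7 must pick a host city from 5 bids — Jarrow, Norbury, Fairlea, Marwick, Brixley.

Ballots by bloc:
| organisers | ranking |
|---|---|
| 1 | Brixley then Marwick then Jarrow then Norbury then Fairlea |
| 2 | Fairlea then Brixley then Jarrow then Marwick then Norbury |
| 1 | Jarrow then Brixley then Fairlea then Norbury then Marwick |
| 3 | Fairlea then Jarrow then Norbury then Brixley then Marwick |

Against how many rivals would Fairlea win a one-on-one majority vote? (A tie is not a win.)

4

Fairlea against each rival (7 organisers):
Fairlea vs Jarrow: Fairlea, 5–2.
Fairlea–Norbury: Fairlea 6–1.
Fairlea–Marwick: Fairlea 6–1.
Fairlea vs Brixley: Fairlea, 5–2.
Fairlea beats Jarrow, Norbury, Marwick, Brixley — 4 pairwise wins.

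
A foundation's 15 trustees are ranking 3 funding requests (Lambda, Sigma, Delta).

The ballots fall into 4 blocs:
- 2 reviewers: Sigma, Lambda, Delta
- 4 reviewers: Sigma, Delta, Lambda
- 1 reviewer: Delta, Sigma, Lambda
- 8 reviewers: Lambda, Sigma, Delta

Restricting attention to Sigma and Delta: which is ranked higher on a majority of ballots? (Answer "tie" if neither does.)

Ballots ranking Sigma above Delta: 2 + 4 + 8 = 14.
Ballots ranking Delta above Sigma: 15 − 14 = 1.
Sigma wins the head-to-head 14–1.

Sigma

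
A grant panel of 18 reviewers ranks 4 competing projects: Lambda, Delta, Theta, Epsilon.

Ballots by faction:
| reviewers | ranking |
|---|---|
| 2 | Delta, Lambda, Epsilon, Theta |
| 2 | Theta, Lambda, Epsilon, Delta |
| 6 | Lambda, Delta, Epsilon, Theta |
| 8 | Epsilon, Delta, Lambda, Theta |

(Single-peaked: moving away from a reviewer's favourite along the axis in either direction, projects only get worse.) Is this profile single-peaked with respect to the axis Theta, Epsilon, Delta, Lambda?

no

Axis positions: Theta=1, Epsilon=2, Delta=3, Lambda=4.
Faction 1 (peak Delta at position 3): ranking walks positions 3-4-2-1, expanding outward from the peak — single-peaked.
Faction 2: ranking walks positions 1-4-2-3; Lambda is ranked above Epsilon even though Epsilon lies between Lambda and the peak Theta on the axis — preferences dip and rise again. Not single-peaked.
Faction 3 (peak Lambda at position 4): ranking walks positions 4-3-2-1, expanding outward from the peak — single-peaked.
Faction 4 (peak Epsilon at position 2): ranking walks positions 2-3-4-1, expanding outward from the peak — single-peaked.
Faction 2 violates single-peakedness, so the profile is not single-peaked on this axis.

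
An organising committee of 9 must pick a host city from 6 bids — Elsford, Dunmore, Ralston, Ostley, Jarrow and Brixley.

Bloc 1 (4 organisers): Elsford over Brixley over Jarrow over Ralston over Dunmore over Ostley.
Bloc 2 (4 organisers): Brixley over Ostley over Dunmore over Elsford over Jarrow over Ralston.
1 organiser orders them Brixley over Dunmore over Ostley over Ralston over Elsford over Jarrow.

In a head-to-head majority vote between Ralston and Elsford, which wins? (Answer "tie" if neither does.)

Elsford

Ballots ranking Ralston above Elsford: 1.
Ballots ranking Elsford above Ralston: 9 − 1 = 8.
Elsford wins the head-to-head 8–1.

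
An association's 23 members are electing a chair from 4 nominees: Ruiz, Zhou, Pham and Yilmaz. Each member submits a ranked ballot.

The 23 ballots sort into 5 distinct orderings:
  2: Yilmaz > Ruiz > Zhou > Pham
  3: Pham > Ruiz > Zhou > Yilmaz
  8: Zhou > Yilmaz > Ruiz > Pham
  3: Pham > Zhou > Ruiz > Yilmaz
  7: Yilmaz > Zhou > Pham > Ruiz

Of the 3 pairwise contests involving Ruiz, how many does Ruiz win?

0

Ruiz against each rival (23 voters):
Ruiz vs Zhou: 5 to 18, Zhou.
Ruiz vs Pham: Pham wins 13–10.
Ruiz vs Yilmaz: Ruiz preferred on 3+3 = 6 ballots; Yilmaz wins 17–6.
Ruiz beats no one; loses to Zhou, Pham, Yilmaz — 0 pairwise wins.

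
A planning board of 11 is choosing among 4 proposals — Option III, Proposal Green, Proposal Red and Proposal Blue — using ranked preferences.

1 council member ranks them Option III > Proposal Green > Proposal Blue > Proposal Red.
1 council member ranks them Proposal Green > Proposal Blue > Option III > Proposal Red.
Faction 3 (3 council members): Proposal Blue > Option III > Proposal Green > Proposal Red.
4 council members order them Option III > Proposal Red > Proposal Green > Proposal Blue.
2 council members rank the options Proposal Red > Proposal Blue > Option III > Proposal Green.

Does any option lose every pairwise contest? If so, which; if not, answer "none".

none

Pairwise majorities:
Option III vs Proposal Green: Option III is ranked higher on 1+3+4+2 = 10 ballots, Proposal Green on 1. Option III wins 10–1.
Option III vs Proposal Red: 1+1+3+4 = 9 for Option III, 2 for Proposal Red — Option III by 9–2.
Option III vs Proposal Blue: 5 to 6, Proposal Blue.
Proposal Green vs Proposal Red: Proposal Green preferred on 1+1+3 = 5 ballots; Proposal Red wins 6–5.
Proposal Green vs Proposal Blue: Proposal Green, 6–5.
Proposal Red–Proposal Blue: Proposal Red 6–5.
Each option has at least one pairwise win (Option III beats Proposal Green; Proposal Green beats Proposal Blue; Proposal Red beats Proposal Green; Proposal Blue beats Option III) — no Condorcet loser.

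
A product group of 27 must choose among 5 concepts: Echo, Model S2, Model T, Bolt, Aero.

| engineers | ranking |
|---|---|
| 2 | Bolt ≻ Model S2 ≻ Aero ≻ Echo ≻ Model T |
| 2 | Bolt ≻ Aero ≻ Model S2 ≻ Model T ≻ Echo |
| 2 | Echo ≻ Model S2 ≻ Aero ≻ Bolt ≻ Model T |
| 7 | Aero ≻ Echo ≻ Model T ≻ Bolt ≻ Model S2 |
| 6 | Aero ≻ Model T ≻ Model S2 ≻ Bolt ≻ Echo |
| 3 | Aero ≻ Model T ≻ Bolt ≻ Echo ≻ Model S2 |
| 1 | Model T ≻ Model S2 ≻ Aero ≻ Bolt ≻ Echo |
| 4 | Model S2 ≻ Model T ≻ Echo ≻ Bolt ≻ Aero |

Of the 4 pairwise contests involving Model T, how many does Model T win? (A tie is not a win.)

3

Model T against each rival (27 engineers):
Model T vs Echo: Model T preferred on 2+6+3+1+4 = 16 ballots; Model T wins 16–11.
Model T vs Model S2: Model T wins 17–10.
Model T vs Bolt: 7+6+3+1+4 = 21 for Model T, 6 for Bolt — Model T by 21–6.
Model T vs Aero: Aero wins 22–5.
Model T beats Echo, Model S2, Bolt; loses to Aero — 3 pairwise wins.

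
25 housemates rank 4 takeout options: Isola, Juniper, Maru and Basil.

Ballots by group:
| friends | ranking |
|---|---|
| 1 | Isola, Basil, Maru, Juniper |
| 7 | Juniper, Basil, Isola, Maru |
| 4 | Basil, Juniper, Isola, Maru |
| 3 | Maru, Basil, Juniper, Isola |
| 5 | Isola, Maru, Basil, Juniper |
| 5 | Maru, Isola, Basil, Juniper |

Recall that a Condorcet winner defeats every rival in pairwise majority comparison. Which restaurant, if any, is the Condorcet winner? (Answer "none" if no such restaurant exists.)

Check each pair by majority over 25 ballots:
Isola vs Juniper: Juniper, 14–11.
Isola–Maru: Isola 17–8.
Isola–Basil: Basil 14–11.
Juniper–Maru: Maru 14–11.
Juniper vs Basil: Basil wins 18–7.
Maru vs Basil: Maru wins 13–12.
Each restaurant drops at least one matchup (Isola loses to Juniper; Juniper loses to Maru; Maru loses to Isola; Basil loses to Maru); the cycle Isola → Maru → Juniper → Isola rules out a Condorcet winner.

none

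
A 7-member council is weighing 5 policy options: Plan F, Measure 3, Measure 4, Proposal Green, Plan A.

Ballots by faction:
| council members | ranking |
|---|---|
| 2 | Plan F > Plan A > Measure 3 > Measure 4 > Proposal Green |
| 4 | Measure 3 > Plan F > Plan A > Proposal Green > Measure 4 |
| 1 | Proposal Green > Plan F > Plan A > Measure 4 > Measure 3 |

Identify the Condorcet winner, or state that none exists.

Head-to-head results (7 council members):
Plan F–Measure 3: Measure 3 4–3.
Plan F vs Measure 4: Plan F is ranked higher on 2+4+1 = 7 ballots, Measure 4 on 0. Plan F wins 7–0.
Plan F vs Proposal Green: Plan F, 6–1.
Plan F vs Plan A: 7 to 0, Plan F.
Measure 3 vs Measure 4: Measure 3, 6–1.
Measure 3 vs Proposal Green: Measure 3, 6–1.
Measure 3 vs Plan A: 4 for Measure 3, 3 for Plan A — Measure 3 by 4–3.
Measure 4 vs Proposal Green: Proposal Green, 5–2.
Measure 4 vs Plan A: Measure 4 preferred on 0 ballots; Plan A wins 7–0.
Proposal Green–Plan A: Plan A 6–1.
Measure 3 defeats every rival head-to-head and is the Condorcet winner.

Measure 3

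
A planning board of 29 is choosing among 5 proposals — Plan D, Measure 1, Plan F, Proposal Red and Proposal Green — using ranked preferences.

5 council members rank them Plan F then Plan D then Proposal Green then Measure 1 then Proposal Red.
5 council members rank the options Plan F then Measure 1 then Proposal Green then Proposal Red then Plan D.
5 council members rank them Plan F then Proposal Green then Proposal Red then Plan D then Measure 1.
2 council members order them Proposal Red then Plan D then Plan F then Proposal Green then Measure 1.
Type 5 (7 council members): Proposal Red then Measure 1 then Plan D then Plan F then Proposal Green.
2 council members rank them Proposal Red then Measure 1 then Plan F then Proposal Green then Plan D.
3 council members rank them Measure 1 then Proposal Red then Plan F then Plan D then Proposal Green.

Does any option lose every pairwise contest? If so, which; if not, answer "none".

Pairwise majorities:
Plan D vs Measure 1: Measure 1 wins 17–12.
Plan D vs Plan F: Plan D is ranked higher on 2+7 = 9 ballots, Plan F on 20. Plan F wins 20–9.
Plan D–Proposal Red: Proposal Red 24–5.
Plan D vs Proposal Green: 17 to 12, Plan D.
Measure 1–Plan F: Plan F 17–12.
Measure 1 vs Proposal Red: Proposal Red wins 16–13.
Measure 1 vs Proposal Green: Measure 1, 17–12.
Plan F–Proposal Red: Plan F 15–14.
Plan F vs Proposal Green: 29 for Plan F, 0 for Proposal Green — Plan F by 29–0.
Proposal Red–Proposal Green: Proposal Green 15–14.
Each option has at least one pairwise win (Plan D beats Proposal Green; Measure 1 beats Plan D; Plan F beats Plan D; Proposal Red beats Plan D; Proposal Green beats Proposal Red) — no Condorcet loser.

none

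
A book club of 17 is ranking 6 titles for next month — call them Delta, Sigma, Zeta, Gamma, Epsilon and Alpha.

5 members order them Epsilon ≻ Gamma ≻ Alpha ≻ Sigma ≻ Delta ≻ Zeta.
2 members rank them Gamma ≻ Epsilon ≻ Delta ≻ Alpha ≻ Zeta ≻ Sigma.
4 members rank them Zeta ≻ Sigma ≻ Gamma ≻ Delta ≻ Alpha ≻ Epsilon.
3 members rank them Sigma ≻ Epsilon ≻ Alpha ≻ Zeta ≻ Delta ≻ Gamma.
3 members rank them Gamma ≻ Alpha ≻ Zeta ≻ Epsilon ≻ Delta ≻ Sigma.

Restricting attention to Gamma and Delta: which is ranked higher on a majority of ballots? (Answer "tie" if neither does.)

Ballots ranking Gamma above Delta: 5 + 2 + 4 + 3 = 14.
Ballots ranking Delta above Gamma: 17 − 14 = 3.
Gamma wins the head-to-head 14–3.

Gamma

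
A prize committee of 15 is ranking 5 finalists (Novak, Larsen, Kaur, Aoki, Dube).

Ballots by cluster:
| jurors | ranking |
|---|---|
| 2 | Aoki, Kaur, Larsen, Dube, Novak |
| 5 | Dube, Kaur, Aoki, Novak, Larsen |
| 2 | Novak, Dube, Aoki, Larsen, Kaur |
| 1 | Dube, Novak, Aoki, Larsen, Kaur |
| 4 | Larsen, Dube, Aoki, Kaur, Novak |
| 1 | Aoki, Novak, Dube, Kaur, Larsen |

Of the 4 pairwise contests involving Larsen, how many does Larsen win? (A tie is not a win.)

Larsen against each rival (15 jurors):
Larsen–Novak: Novak 9–6.
Larsen vs Kaur: 2+1+4 = 7 for Larsen, 8 for Kaur — Kaur by 8–7.
Larsen vs Aoki: Larsen is ranked higher on 4 ballots, Aoki on 11. Aoki wins 11–4.
Larsen vs Dube: Dube wins 9–6.
Larsen beats no one; loses to Novak, Kaur, Aoki, Dube — 0 pairwise wins.

0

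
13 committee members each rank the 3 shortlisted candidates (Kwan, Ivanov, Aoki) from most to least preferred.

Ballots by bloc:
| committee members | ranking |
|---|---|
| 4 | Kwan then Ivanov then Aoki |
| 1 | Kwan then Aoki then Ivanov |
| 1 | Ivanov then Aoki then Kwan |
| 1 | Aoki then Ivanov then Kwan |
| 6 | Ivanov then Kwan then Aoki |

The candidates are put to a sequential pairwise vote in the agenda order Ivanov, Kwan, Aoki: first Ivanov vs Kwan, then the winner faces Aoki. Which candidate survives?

Ivanov

Round 1: Ivanov vs Kwan — 8–5, Ivanov advances.
Round 2: Ivanov vs Aoki — 11–2, Ivanov advances.
The agenda winner is Ivanov.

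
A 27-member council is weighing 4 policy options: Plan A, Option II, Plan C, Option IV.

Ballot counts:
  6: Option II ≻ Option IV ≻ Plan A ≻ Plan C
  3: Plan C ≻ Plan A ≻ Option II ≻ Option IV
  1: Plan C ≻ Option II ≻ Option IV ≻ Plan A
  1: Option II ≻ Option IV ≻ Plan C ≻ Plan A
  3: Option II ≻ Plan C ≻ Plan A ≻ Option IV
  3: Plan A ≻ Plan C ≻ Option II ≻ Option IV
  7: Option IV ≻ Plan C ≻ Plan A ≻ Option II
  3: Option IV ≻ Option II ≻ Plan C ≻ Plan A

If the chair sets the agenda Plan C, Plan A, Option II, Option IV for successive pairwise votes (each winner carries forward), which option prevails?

Round 1: Plan C vs Plan A — 18–9, Plan C advances.
Round 2: Plan C vs Option II — 14–13, Plan C advances.
Round 3: Plan C vs Option IV — 10–17, Option IV advances.
Option IV survives the agenda.

Option IV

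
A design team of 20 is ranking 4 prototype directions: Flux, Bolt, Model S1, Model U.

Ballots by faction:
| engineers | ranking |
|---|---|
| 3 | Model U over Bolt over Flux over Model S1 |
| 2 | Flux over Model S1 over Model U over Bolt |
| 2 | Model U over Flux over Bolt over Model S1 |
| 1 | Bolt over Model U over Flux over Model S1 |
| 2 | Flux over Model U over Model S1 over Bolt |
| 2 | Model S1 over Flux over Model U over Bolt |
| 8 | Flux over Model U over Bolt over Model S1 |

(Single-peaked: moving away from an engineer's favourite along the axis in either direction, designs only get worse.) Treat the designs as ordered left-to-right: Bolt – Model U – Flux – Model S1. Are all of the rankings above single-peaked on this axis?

Axis positions: Bolt=1, Model U=2, Flux=3, Model S1=4.
Faction 1 (peak Model U at position 2): ranking walks positions 2-1-3-4, expanding outward from the peak — single-peaked.
Faction 2 (peak Flux at position 3): ranking walks positions 3-4-2-1, expanding outward from the peak — single-peaked.
Faction 3 (peak Model U at position 2): ranking walks positions 2-3-1-4, expanding outward from the peak — single-peaked.
Faction 4 (peak Bolt at position 1): ranking walks positions 1-2-3-4, expanding outward from the peak — single-peaked.
Faction 5 (peak Flux at position 3): ranking walks positions 3-2-4-1, expanding outward from the peak — single-peaked.
Faction 6 (peak Model S1 at position 4): ranking walks positions 4-3-2-1, expanding outward from the peak — single-peaked.
Faction 7 (peak Flux at position 3): ranking walks positions 3-2-1-4, expanding outward from the peak — single-peaked.
Every ranking is single-peaked on this axis.

yes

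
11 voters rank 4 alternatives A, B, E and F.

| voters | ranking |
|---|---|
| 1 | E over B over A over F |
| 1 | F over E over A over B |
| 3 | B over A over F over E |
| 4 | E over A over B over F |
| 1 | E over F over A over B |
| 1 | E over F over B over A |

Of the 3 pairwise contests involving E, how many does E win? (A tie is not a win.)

E against each rival (11 voters):
E vs A: 8 to 3, E.
E–B: E 8–3.
E vs F: E, 7–4.
E beats A, B, F — 3 pairwise wins.

3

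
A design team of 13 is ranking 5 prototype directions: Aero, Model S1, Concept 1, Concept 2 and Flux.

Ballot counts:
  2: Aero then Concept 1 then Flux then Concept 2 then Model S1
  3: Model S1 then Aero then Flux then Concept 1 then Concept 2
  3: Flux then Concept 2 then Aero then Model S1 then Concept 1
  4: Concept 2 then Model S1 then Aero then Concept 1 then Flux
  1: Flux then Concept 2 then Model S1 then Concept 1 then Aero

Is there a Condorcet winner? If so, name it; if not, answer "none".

none

Check each pair by majority over 13 ballots:
Aero–Model S1: Model S1 8–5.
Aero vs Concept 1: Aero, 12–1.
Aero–Concept 2: Concept 2 8–5.
Aero vs Flux: Aero, 9–4.
Model S1 vs Concept 1: Model S1 wins 11–2.
Model S1 vs Concept 2: Concept 2, 10–3.
Model S1 vs Flux: Model S1, 7–6.
Concept 1 vs Concept 2: Concept 2, 8–5.
Concept 1–Flux: Flux 7–6.
Concept 2 vs Flux: Flux wins 9–4.
No design is unbeaten: Aero loses to Model S1; Model S1 loses to Concept 2; Concept 1 loses to Aero; Concept 2 loses to Flux; Flux loses to Aero. In particular Aero > Flux > Concept 2 > Aero is a majority cycle — no Condorcet winner exists.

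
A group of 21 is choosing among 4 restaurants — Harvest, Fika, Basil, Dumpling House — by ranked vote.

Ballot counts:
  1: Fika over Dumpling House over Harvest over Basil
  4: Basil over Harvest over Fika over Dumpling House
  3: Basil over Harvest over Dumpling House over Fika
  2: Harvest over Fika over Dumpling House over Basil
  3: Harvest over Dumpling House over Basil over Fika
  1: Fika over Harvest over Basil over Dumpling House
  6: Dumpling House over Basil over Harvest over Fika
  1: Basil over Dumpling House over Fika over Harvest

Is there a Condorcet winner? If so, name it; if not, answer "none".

none

Head-to-head results (21 friends):
Harvest–Fika: Harvest 18–3.
Harvest–Basil: Basil 14–7.
Harvest vs Dumpling House: Harvest wins 13–8.
Fika vs Basil: Basil wins 17–4.
Fika vs Dumpling House: Dumpling House, 13–8.
Basil vs Dumpling House: Dumpling House, 12–9.
Each restaurant drops at least one matchup (Harvest loses to Basil; Fika loses to Harvest; Basil loses to Dumpling House; Dumpling House loses to Harvest); the cycle Harvest beats Dumpling House beats Basil beats Harvest rules out a Condorcet winner.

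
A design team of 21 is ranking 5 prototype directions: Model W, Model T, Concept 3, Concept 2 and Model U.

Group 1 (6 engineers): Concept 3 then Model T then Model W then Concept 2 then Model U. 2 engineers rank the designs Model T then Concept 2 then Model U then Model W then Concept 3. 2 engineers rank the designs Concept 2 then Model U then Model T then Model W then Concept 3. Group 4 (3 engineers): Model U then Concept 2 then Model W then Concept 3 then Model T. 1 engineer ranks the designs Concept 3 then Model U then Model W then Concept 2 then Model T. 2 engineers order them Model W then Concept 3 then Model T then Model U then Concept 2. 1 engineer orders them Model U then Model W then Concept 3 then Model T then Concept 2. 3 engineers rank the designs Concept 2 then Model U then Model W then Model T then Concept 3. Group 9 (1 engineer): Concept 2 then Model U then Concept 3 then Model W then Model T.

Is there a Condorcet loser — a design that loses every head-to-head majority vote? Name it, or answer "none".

Pairwise majorities:
Model W vs Model T: Model W preferred on 3+1+2+1+3+1 = 11 ballots; Model W wins 11–10.
Model W–Concept 3: Model W 13–8.
Model W–Concept 2: Concept 2 11–10.
Model W vs Model U: 8 to 13, Model U.
Model T vs Concept 3: 7 to 14, Concept 3.
Model T vs Concept 2: 6+2+2+1 = 11 for Model T, 10 for Concept 2 — Model T by 11–10.
Model T vs Model U: 10 to 11, Model U.
Concept 3 vs Concept 2: Concept 3 is ranked higher on 6+1+2+1 = 10 ballots, Concept 2 on 11. Concept 2 wins 11–10.
Concept 3 vs Model U: 6+1+2 = 9 for Concept 3, 12 for Model U — Model U by 12–9.
Concept 2 vs Model U: 14 to 7, Concept 2.
Each design has at least one pairwise win (Model W beats Model T; Model T beats Concept 2; Concept 3 beats Model T; Concept 2 beats Model W; Model U beats Model W) — no Condorcet loser.

none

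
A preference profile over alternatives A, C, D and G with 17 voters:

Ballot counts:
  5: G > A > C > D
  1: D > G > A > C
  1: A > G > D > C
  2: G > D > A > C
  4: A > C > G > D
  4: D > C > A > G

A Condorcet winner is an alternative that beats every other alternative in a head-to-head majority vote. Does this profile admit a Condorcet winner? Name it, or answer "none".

A

Check each pair by majority over 17 ballots:
A vs C: A preferred on 5+1+1+2+4 = 13 ballots; A wins 13–4.
A vs D: 5+1+4 = 10 for A, 7 for D — A by 10–7.
A vs G: A preferred on 1+4+4 = 9 ballots; A wins 9–8.
C vs D: C is ranked higher on 5+4 = 9 ballots, D on 8. C wins 9–8.
C vs G: 8 to 9, G.
D vs G: 5 to 12, G.
A beats each of C, D, G — A is the Condorcet winner.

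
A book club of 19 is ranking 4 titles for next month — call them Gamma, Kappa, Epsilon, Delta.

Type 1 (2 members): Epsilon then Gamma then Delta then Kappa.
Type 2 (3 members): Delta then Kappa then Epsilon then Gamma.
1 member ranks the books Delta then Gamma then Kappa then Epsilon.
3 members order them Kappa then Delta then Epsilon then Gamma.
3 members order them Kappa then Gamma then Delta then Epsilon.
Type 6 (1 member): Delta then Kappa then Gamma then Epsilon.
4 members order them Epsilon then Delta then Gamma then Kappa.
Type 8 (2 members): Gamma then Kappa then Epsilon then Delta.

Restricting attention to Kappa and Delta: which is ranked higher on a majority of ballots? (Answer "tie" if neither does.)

Delta

Ballots ranking Kappa above Delta: 3 + 3 + 2 = 8.
Ballots ranking Delta above Kappa: 19 − 8 = 11.
Delta wins the head-to-head 11–8.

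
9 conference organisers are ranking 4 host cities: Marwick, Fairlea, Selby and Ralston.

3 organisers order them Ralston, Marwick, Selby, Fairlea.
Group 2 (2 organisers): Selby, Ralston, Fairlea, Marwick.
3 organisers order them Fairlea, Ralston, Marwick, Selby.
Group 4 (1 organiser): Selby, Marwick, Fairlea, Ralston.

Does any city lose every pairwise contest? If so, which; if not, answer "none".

none

Head-to-head results (9 organisers):
Marwick vs Fairlea: Marwick preferred on 3+1 = 4 ballots; Fairlea wins 5–4.
Marwick–Selby: Marwick 6–3.
Marwick vs Ralston: 1 to 8, Ralston.
Fairlea vs Selby: 3 to 6, Selby.
Fairlea vs Ralston: 3+1 = 4 for Fairlea, 5 for Ralston — Ralston by 5–4.
Selby vs Ralston: Selby preferred on 2+1 = 3 ballots; Ralston wins 6–3.
No city is winless: Marwick beats Selby; Fairlea beats Marwick; Selby beats Fairlea; Ralston beats Marwick. There is no Condorcet loser.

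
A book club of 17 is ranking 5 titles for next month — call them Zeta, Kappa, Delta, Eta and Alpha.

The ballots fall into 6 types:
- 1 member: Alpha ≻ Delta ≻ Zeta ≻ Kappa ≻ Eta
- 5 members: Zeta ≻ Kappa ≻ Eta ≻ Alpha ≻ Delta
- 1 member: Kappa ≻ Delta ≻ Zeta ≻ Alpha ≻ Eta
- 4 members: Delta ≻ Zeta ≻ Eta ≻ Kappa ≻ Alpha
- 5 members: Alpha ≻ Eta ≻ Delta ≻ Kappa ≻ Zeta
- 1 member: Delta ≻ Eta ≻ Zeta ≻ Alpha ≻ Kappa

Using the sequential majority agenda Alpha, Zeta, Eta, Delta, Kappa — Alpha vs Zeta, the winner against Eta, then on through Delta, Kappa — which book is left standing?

Round 1: Alpha vs Zeta — 6–11, Zeta advances.
Round 2: Zeta vs Eta — 11–6, Zeta advances.
Round 3: Zeta vs Delta — 5–12, Delta advances.
Round 4: Delta vs Kappa — 11–6, Delta advances.
The agenda winner is Delta.

Delta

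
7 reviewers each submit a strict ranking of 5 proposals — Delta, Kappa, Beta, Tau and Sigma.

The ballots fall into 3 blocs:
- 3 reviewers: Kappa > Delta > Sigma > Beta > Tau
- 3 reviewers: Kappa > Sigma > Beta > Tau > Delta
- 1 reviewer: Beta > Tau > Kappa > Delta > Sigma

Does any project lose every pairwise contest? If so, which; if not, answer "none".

Head-to-head results (7 reviewers):
Delta vs Kappa: Kappa wins 7–0.
Delta vs Beta: 3 to 4, Beta.
Delta vs Tau: Delta preferred on 3 ballots; Tau wins 4–3.
Delta vs Sigma: Delta preferred on 3+1 = 4 ballots; Delta wins 4–3.
Kappa–Beta: Kappa 6–1.
Kappa vs Tau: 6 to 1, Kappa.
Kappa vs Sigma: Kappa, 7–0.
Beta vs Tau: Beta is ranked higher on 3+3+1 = 7 ballots, Tau on 0. Beta wins 7–0.
Beta–Sigma: Sigma 6–1.
Tau vs Sigma: Sigma, 6–1.
Each project has at least one pairwise win (Delta beats Sigma; Kappa beats Delta; Beta beats Delta; Tau beats Delta; Sigma beats Beta) — no Condorcet loser.

none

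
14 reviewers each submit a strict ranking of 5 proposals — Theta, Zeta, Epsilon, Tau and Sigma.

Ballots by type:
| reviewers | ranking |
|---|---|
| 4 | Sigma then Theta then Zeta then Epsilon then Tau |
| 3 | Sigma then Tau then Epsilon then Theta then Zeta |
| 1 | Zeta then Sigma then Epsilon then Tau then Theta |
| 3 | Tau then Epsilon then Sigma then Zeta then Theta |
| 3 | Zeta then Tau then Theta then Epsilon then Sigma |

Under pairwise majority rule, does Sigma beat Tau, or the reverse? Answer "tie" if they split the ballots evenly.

Sigma

Ballots ranking Sigma above Tau: 4 + 3 + 1 = 8.
Ballots ranking Tau above Sigma: 14 − 8 = 6.
Sigma wins the head-to-head 8–6.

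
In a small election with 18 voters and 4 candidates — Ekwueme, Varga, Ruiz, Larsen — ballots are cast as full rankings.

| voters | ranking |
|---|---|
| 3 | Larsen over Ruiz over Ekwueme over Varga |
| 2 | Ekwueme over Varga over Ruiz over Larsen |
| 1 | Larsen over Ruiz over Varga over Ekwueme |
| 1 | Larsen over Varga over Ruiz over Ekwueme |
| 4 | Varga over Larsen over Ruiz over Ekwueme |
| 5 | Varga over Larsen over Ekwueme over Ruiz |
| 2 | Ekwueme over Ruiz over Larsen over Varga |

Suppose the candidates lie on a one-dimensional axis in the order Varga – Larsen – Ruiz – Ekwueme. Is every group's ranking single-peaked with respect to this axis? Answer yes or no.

Axis positions: Varga=1, Larsen=2, Ruiz=3, Ekwueme=4.
Group 1 (peak Larsen at position 2): ranking walks positions 2-3-4-1, expanding outward from the peak — single-peaked.
Group 2: ranking walks positions 4-1-3-2; Varga is ranked above Ruiz even though Ruiz lies between Varga and the peak Ekwueme on the axis — preferences dip and rise again. Not single-peaked.
Group 3 (peak Larsen at position 2): ranking walks positions 2-3-1-4, expanding outward from the peak — single-peaked.
Group 4 (peak Larsen at position 2): ranking walks positions 2-1-3-4, expanding outward from the peak — single-peaked.
Group 5 (peak Varga at position 1): ranking walks positions 1-2-3-4, expanding outward from the peak — single-peaked.
Group 6: ranking walks positions 1-2-4-3; Ekwueme is ranked above Ruiz even though Ruiz lies between Ekwueme and the peak Varga on the axis — preferences dip and rise again. Not single-peaked.
Group 7 (peak Ekwueme at position 4): ranking walks positions 4-3-2-1, expanding outward from the peak — single-peaked.
Group 2 violates single-peakedness, so the profile is not single-peaked on this axis.

no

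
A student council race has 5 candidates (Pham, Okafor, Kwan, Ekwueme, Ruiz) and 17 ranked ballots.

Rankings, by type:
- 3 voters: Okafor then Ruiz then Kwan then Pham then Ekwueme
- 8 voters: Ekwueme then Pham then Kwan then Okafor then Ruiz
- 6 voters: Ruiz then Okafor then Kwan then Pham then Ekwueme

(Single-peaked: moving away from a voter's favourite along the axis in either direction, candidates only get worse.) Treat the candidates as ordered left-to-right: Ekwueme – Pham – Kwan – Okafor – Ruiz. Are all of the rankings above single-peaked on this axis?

yes

Axis positions: Ekwueme=1, Pham=2, Kwan=3, Okafor=4, Ruiz=5.
Type 1 (peak Okafor at position 4): ranking walks positions 4-5-3-2-1, expanding outward from the peak — single-peaked.
Type 2 (peak Ekwueme at position 1): ranking walks positions 1-2-3-4-5, expanding outward from the peak — single-peaked.
Type 3 (peak Ruiz at position 5): ranking walks positions 5-4-3-2-1, expanding outward from the peak — single-peaked.
Every ranking is single-peaked on this axis.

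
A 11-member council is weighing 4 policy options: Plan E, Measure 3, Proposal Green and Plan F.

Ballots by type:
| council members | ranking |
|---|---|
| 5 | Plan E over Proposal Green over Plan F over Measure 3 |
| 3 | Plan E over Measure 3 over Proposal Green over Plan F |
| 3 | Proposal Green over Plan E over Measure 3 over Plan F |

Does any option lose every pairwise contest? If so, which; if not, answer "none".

Plan F

Head-to-head results (11 council members):
Plan E vs Measure 3: 5+3+3 = 11 for Plan E, 0 for Measure 3 — Plan E by 11–0.
Plan E–Proposal Green: Plan E 8–3.
Plan E vs Plan F: Plan E preferred on 5+3+3 = 11 ballots; Plan E wins 11–0.
Measure 3 vs Proposal Green: Proposal Green wins 8–3.
Measure 3–Plan F: Measure 3 6–5.
Proposal Green vs Plan F: 5+3+3 = 11 for Proposal Green, 0 for Plan F — Proposal Green by 11–0.
Only Plan F has no wins; Plan F is the Condorcet loser.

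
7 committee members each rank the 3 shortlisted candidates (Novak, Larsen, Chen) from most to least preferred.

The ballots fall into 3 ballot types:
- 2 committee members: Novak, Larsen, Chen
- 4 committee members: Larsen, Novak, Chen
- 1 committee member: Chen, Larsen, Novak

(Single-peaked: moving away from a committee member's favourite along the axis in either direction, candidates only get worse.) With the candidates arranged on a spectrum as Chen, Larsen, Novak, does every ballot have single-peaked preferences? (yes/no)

yes

Axis positions: Chen=1, Larsen=2, Novak=3.
Ballot type 1 (peak Novak at position 3): ranking walks positions 3-2-1, expanding outward from the peak — single-peaked.
Ballot type 2 (peak Larsen at position 2): ranking walks positions 2-3-1, expanding outward from the peak — single-peaked.
Ballot type 3 (peak Chen at position 1): ranking walks positions 1-2-3, expanding outward from the peak — single-peaked.
Every ranking is single-peaked on this axis.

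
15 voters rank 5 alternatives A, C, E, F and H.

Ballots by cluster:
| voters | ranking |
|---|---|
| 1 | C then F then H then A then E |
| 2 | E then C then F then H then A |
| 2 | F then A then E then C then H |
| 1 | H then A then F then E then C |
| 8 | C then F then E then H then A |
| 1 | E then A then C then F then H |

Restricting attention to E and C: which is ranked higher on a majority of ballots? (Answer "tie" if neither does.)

C

Ballots ranking E above C: 2 + 2 + 1 + 1 = 6.
Ballots ranking C above E: 15 − 6 = 9.
C wins the head-to-head 9–6.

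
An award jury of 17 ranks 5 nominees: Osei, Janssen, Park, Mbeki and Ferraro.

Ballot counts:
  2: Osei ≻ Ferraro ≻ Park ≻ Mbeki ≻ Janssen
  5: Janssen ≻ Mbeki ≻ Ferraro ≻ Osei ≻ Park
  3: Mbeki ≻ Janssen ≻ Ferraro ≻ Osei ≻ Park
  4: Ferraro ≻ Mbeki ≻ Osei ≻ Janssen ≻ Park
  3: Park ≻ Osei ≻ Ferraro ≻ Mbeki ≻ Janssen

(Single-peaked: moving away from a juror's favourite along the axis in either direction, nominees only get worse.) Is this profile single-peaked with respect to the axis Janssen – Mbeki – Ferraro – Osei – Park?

yes

Axis positions: Janssen=1, Mbeki=2, Ferraro=3, Osei=4, Park=5.
Type 1 (peak Osei at position 4): ranking walks positions 4-3-5-2-1, expanding outward from the peak — single-peaked.
Type 2 (peak Janssen at position 1): ranking walks positions 1-2-3-4-5, expanding outward from the peak — single-peaked.
Type 3 (peak Mbeki at position 2): ranking walks positions 2-1-3-4-5, expanding outward from the peak — single-peaked.
Type 4 (peak Ferraro at position 3): ranking walks positions 3-2-4-1-5, expanding outward from the peak — single-peaked.
Type 5 (peak Park at position 5): ranking walks positions 5-4-3-2-1, expanding outward from the peak — single-peaked.
Every ranking is single-peaked on this axis.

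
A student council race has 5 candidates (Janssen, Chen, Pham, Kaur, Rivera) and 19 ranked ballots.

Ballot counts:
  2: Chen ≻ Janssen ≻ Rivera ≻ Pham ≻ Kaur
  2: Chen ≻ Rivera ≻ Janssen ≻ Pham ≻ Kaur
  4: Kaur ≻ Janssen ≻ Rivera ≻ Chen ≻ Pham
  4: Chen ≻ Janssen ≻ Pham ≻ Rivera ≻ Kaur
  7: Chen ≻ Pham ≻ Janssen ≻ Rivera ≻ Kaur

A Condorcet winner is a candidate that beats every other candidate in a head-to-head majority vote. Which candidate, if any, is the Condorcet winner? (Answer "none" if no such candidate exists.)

Head-to-head results (19 voters):
Janssen vs Chen: 4 to 15, Chen.
Janssen vs Pham: 2+2+4+4 = 12 for Janssen, 7 for Pham — Janssen by 12–7.
Janssen vs Kaur: Janssen preferred on 2+2+4+7 = 15 ballots; Janssen wins 15–4.
Janssen vs Rivera: Janssen is ranked higher on 2+4+4+7 = 17 ballots, Rivera on 2. Janssen wins 17–2.
Chen vs Pham: Chen is ranked higher on 2+2+4+4+7 = 19 ballots, Pham on 0. Chen wins 19–0.
Chen vs Kaur: Chen is ranked higher on 2+2+4+7 = 15 ballots, Kaur on 4. Chen wins 15–4.
Chen vs Rivera: Chen is ranked higher on 2+2+4+7 = 15 ballots, Rivera on 4. Chen wins 15–4.
Pham vs Kaur: 2+2+4+7 = 15 for Pham, 4 for Kaur — Pham by 15–4.
Pham vs Rivera: Pham preferred on 4+7 = 11 ballots; Pham wins 11–8.
Kaur vs Rivera: 4 to 15, Rivera.
Chen wins every pairwise contest, so Chen is the Condorcet winner.

Chen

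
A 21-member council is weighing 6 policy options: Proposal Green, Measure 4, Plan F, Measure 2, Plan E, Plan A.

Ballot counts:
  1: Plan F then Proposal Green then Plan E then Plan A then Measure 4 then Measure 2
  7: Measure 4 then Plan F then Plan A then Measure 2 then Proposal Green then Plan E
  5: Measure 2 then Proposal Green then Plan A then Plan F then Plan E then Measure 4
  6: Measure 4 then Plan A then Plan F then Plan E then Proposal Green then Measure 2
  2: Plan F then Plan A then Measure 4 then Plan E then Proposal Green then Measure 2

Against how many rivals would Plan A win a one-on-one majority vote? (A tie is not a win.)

4

Plan A against each rival (21 council members):
Plan A–Proposal Green: Plan A 15–6.
Plan A vs Measure 4: Measure 4 wins 13–8.
Plan A vs Plan F: Plan A preferred on 5+6 = 11 ballots; Plan A wins 11–10.
Plan A vs Measure 2: Plan A preferred on 1+7+6+2 = 16 ballots; Plan A wins 16–5.
Plan A–Plan E: Plan A 20–1.
Plan A beats Proposal Green, Plan F, Measure 2, Plan E; loses to Measure 4 — 4 pairwise wins.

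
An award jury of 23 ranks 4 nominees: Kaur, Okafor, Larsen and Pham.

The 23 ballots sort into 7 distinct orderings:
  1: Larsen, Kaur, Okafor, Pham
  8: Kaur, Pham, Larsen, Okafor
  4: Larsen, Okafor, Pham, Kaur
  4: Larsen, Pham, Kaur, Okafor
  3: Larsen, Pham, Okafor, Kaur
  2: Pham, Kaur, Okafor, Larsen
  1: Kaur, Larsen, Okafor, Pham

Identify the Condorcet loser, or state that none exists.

Okafor

Pairwise majorities:
Kaur vs Okafor: Kaur wins 16–7.
Kaur vs Larsen: Larsen wins 12–11.
Kaur vs Pham: Pham wins 13–10.
Okafor vs Larsen: Larsen wins 21–2.
Okafor–Pham: Pham 17–6.
Larsen–Pham: Larsen 13–10.
Okafor loses to every other nominee — it is the Condorcet loser.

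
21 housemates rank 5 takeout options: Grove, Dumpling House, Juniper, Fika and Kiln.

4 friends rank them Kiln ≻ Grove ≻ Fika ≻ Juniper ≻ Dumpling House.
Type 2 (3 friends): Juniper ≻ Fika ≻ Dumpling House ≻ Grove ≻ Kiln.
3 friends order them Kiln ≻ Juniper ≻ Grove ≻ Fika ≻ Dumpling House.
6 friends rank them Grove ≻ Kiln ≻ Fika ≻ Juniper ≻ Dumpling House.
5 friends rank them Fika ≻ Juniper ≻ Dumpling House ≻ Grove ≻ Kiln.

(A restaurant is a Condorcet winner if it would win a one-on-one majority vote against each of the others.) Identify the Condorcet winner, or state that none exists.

Head-to-head results (21 friends):
Grove vs Dumpling House: Grove preferred on 4+3+6 = 13 ballots; Grove wins 13–8.
Grove vs Juniper: Juniper, 11–10.
Grove vs Fika: 13 to 8, Grove.
Grove vs Kiln: Grove preferred on 3+6+5 = 14 ballots; Grove wins 14–7.
Dumpling House vs Juniper: 0 for Dumpling House, 21 for Juniper — Juniper by 21–0.
Dumpling House vs Fika: Fika, 21–0.
Dumpling House vs Kiln: Kiln wins 13–8.
Juniper vs Fika: Juniper preferred on 3+3 = 6 ballots; Fika wins 15–6.
Juniper–Kiln: Kiln 13–8.
Fika vs Kiln: Kiln wins 13–8.
Every restaurant loses at least once (Grove loses to Juniper; Dumpling House loses to Grove; Juniper loses to Fika; Fika loses to Grove; Kiln loses to Grove). The majority relation contains the cycle Grove beats Fika beats Juniper beats Grove, so there is no Condorcet winner.

none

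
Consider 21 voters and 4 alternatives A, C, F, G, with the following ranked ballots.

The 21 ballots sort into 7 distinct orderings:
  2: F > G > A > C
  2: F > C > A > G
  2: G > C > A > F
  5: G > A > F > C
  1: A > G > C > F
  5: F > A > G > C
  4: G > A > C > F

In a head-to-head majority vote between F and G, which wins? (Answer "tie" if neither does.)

G

Ballots ranking F above G: 2 + 2 + 5 = 9.
Ballots ranking G above F: 21 − 9 = 12.
G wins the head-to-head 12–9.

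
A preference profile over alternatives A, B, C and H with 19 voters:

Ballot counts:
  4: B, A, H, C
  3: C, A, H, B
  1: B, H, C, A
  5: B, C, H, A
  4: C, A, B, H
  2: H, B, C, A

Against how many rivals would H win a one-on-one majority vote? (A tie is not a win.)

H against each rival (19 voters):
H vs A: H preferred on 1+5+2 = 8 ballots; A wins 11–8.
H vs B: B, 14–5.
H vs C: H preferred on 4+1+2 = 7 ballots; C wins 12–7.
H beats no one; loses to A, B, C — 0 pairwise wins.

0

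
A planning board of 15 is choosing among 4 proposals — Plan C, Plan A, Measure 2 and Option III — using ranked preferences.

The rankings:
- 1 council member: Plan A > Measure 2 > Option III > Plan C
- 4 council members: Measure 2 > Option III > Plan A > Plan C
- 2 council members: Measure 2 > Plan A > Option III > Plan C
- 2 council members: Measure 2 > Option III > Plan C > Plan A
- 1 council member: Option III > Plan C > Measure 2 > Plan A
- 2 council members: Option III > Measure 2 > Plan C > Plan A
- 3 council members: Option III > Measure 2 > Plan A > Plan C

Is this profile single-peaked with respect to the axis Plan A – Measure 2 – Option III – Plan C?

Axis positions: Plan A=1, Measure 2=2, Option III=3, Plan C=4.
Type 1 (peak Plan A at position 1): ranking walks positions 1-2-3-4, expanding outward from the peak — single-peaked.
Type 2 (peak Measure 2 at position 2): ranking walks positions 2-3-1-4, expanding outward from the peak — single-peaked.
Type 3 (peak Measure 2 at position 2): ranking walks positions 2-1-3-4, expanding outward from the peak — single-peaked.
Type 4 (peak Measure 2 at position 2): ranking walks positions 2-3-4-1, expanding outward from the peak — single-peaked.
Type 5 (peak Option III at position 3): ranking walks positions 3-4-2-1, expanding outward from the peak — single-peaked.
Type 6 (peak Option III at position 3): ranking walks positions 3-2-4-1, expanding outward from the peak — single-peaked.
Type 7 (peak Option III at position 3): ranking walks positions 3-2-1-4, expanding outward from the peak — single-peaked.
Every ranking is single-peaked on this axis.

yes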